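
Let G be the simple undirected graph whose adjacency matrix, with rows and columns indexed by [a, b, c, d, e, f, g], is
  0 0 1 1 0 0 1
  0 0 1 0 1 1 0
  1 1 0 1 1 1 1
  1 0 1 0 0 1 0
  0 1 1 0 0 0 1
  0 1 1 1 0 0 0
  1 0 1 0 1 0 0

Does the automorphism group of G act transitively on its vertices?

Vertex c is the only vertex of degree 6, so every automorphism fixes it; G is not vertex-transitive.

No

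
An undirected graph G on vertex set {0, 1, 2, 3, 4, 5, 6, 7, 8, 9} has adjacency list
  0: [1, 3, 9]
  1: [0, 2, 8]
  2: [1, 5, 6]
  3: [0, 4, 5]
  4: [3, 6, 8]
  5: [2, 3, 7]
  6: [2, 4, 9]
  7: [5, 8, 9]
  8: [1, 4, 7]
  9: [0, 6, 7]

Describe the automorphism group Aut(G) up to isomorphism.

G is 3-regular on 10 vertices with no triangles and no 4-cycles (girth 5): this is the Petersen graph. Viewing the Petersen graph as the Kneser graph K(5,2) — vertices are 2-subsets of {1,…,5}, edges join disjoint pairs — its automorphisms are exactly the permutations of the 5-element set, so Aut ≅ S_5 of order 120.

S_5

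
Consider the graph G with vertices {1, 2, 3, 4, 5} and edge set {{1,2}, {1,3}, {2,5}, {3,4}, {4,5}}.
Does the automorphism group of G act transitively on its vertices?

Yes

Every vertex has degree 2 and the graph is connected, so G is the 5-cycle C_5. The automorphisms of the 5-cycle are exactly the symmetries of a regular 5-gon: the dihedral group D_5, |D_5| = 10. This group acts transitively on the 5 vertices.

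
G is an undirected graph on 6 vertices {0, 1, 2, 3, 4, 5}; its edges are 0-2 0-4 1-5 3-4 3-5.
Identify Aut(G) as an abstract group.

the cyclic group of order 2

The degree sequence is [2, 1, 1, 2, 2, 2]; the two degree-1 vertices 1 and 2 are the ends of a path, so G = P_6. A path has exactly one nontrivial symmetry — reversal — giving Aut(G) of order 2.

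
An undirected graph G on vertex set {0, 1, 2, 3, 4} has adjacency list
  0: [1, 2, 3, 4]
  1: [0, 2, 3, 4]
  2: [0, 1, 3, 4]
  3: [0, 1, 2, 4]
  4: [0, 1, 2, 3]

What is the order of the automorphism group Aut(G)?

Every vertex has degree 4, so G is the complete graph K_5. Any permutation of the 5 vertices preserves K_5, so Aut(K_5) = S_5 of order 5! = 120.

120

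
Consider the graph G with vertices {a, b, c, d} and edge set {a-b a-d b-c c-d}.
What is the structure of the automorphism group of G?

Every vertex has degree 2 and the graph is connected, so G is the 4-cycle C_4. The automorphisms of the 4-cycle are exactly the symmetries of a regular 4-gon: the dihedral group D_4, |D_4| = 8.

the dihedral group of order 8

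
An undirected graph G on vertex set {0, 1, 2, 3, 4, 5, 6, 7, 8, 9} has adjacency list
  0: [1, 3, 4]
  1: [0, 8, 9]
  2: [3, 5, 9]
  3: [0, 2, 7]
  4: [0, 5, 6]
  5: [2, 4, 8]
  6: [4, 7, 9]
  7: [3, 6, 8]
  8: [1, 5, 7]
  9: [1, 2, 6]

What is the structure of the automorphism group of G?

G is 3-regular on 10 vertices with no triangles and no 4-cycles (girth 5): this is the Petersen graph. Viewing the Petersen graph as the Kneser graph K(5,2) — vertices are 2-subsets of {1,…,5}, edges join disjoint pairs — its automorphisms are exactly the permutations of the 5-element set, so Aut ≅ S_5 of order 120.

S_5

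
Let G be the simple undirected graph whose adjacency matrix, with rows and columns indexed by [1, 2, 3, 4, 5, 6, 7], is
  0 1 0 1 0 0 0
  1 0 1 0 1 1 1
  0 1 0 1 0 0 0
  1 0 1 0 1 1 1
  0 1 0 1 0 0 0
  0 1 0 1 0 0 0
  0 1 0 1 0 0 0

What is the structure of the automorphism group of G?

The vertices split by degree into {2, 4} (degree 5) and {1, 3, 5, 6, 7} (degree 2); every edge runs between the two parts, so G is the complete bipartite graph K_{2,5}. Automorphisms preserve the bipartition setwise (since the parts differ in size) and act as S_5 × S_2 within it; |Aut| = 240.

S_5 × S_2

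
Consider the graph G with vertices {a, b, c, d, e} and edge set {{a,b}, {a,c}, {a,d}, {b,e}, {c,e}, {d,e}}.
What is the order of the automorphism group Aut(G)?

12

The vertices split by degree into {a, e} (degree 3) and {b, c, d} (degree 2); every edge runs between the two parts, so G is the complete bipartite graph K_{2,3}. The parts have unequal sizes, so no automorphism swaps them; each part is permuted independently, giving S_3 × S_2 of order 3!·2! = 12.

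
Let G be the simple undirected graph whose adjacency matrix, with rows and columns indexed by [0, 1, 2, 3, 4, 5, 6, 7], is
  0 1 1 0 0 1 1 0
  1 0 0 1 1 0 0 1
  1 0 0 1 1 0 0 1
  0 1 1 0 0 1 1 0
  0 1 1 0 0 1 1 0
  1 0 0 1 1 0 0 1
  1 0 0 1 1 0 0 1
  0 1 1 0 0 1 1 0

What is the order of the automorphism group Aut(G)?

G is 4-regular and bipartite with parts {1, 2, 5, 6} and {0, 3, 4, 7} (each part is independent and every cross-pair is an edge), so G = K_{4,4}. Each part can be permuted independently (S_4 × S_4) and the two equal-size parts can also be swapped, giving (S_4 × S_4) ⋊ Z_2 of order 2·(4!)² = 1152.

1152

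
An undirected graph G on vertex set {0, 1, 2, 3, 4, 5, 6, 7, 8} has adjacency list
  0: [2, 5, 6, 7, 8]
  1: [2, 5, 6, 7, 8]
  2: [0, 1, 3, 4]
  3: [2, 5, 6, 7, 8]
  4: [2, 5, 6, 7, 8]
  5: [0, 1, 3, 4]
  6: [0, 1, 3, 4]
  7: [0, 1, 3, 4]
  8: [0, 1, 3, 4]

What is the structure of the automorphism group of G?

The vertices split by degree into {0, 1, 3, 4} (degree 5) and {2, 5, 6, 7, 8} (degree 4); every edge runs between the two parts, so G is the complete bipartite graph K_{4,5}. The parts have unequal sizes, so no automorphism swaps them; each part is permuted independently, giving S_5 × S_4 of order 5!·4! = 2880.

S_5 × S_4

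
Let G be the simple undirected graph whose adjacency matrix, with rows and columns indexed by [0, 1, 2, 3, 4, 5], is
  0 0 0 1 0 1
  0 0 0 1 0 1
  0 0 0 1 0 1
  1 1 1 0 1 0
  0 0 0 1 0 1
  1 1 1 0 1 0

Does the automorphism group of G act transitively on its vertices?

No

Automorphisms preserve degree, but G has vertices of degree 2 and vertices of degree 4; no automorphism maps one to the other, so G is not vertex-transitive.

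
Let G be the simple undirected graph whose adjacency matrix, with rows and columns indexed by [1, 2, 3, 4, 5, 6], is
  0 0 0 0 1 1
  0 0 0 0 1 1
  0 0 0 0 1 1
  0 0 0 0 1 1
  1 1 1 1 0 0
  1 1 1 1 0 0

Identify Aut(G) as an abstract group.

S_4 × S_2

The vertices split by degree into {5, 6} (degree 4) and {1, 2, 3, 4} (degree 2); every edge runs between the two parts, so G is the complete bipartite graph K_{2,4}. The parts have unequal sizes, so no automorphism swaps them; each part is permuted independently, giving S_4 × S_2 of order 4!·2! = 48.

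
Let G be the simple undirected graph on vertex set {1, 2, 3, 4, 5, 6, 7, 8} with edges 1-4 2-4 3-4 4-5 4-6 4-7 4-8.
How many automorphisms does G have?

Vertex 4 has degree 7 and every other vertex has degree 1, so G is the star K_{1,7} with centre 4. Any automorphism fixes the centre and permutes the 7 leaves freely, so Aut(G) ≅ S_7 of order 7! = 5040.

5040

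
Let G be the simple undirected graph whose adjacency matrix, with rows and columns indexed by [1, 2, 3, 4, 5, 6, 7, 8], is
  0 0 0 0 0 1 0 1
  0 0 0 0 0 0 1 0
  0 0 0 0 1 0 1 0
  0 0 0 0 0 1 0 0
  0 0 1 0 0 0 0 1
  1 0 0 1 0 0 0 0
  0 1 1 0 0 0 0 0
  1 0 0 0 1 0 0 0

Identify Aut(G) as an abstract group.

the cyclic group of order 2

The degree sequence is [2, 1, 2, 1, 2, 2, 2, 2]; the two degree-1 vertices 2 and 4 are the ends of a path, so G = P_8. A path has exactly one nontrivial symmetry — reversal — giving Aut(G) of order 2.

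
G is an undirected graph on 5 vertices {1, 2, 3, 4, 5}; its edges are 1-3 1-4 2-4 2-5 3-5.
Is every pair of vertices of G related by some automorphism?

Every vertex has degree 2 and the graph is connected, so G is the 5-cycle C_5. C_5 has 5 rotations and 5 reflections, so Aut(C_5) ≅ D_5 of order 10. Under this action every vertex can be carried to every other, so G is vertex-transitive.

Yes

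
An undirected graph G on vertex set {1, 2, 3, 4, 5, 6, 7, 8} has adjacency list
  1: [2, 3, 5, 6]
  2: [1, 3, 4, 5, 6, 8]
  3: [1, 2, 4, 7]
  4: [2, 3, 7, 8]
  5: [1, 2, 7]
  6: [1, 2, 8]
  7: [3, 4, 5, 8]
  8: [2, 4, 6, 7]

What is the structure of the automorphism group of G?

The degree sequence is [4, 6, 4, 4, 3, 3, 4, 4]. Checking the degree-preserving permutations of the vertex set shows that none except the identity preserves every edge, so Aut(G) is trivial.

1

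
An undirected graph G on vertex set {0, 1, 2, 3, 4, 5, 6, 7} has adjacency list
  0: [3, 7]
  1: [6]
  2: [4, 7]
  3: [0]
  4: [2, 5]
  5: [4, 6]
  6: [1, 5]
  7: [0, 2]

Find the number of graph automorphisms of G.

The degree sequence is [2, 1, 2, 1, 2, 2, 2, 2]; the two degree-1 vertices 1 and 3 are the ends of a path, so G = P_8. The only nontrivial automorphism of a path is the end-to-end reflection, so Aut(G) ≅ Z_2.

2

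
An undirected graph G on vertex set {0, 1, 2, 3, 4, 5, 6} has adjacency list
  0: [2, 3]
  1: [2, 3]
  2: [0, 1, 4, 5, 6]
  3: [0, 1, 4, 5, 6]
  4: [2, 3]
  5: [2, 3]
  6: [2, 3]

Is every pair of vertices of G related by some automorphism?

Automorphisms preserve degree, but G has vertices of degree 2 and vertices of degree 5; no automorphism maps one to the other, so G is not vertex-transitive.

No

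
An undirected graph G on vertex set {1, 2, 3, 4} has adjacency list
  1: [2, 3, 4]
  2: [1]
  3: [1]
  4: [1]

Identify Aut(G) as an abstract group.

the symmetric group on 3 letters

Vertex 1 has degree 3 and every other vertex has degree 1, so G is the star K_{1,3} with centre 1. Any automorphism fixes the centre and permutes the 3 leaves freely, so Aut(G) ≅ S_3 of order 3! = 6.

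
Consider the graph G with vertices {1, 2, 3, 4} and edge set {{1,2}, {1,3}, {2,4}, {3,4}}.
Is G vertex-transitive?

G is 2-regular and connected on 4 vertices, i.e. the cycle C_4. The automorphisms of the 4-cycle are exactly the symmetries of a regular 4-gon: the dihedral group D_4, |D_4| = 8. This group acts transitively on the 4 vertices.

Yes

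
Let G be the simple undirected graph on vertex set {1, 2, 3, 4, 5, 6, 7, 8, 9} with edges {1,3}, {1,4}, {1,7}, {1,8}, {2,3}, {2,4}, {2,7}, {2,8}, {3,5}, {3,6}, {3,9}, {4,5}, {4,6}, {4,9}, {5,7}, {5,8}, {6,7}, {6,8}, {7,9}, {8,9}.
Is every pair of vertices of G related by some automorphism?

Automorphisms preserve degree, but G has vertices of degree 4 and vertices of degree 5; no automorphism maps one to the other, so G is not vertex-transitive.

No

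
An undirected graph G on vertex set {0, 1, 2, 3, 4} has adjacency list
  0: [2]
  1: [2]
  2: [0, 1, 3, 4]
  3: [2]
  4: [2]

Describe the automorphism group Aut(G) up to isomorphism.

Vertex 2 has degree 4 and every other vertex has degree 1, so G is the star K_{1,4} with centre 2. Any automorphism fixes the centre and permutes the 4 leaves freely, so Aut(G) ≅ S_4 of order 4! = 24.

S_4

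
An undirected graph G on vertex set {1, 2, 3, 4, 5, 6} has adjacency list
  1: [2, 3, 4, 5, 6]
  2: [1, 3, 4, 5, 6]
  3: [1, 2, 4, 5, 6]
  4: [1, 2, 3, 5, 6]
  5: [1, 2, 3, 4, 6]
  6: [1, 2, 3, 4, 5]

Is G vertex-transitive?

Yes

Every vertex has degree 5, so G is the complete graph K_6. Any permutation of the 6 vertices preserves K_6, so Aut(K_6) = S_6 of order 6! = 720. This group acts transitively on the 6 vertices.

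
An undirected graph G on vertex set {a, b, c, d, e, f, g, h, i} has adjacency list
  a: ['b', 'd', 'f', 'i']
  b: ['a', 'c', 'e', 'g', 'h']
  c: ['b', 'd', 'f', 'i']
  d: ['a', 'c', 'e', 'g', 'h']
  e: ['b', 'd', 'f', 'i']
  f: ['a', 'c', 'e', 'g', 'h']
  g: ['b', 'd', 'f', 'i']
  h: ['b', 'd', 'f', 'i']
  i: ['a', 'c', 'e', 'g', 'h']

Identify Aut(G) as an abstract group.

The vertices split by degree into {b, d, f, i} (degree 5) and {a, c, e, g, h} (degree 4); every edge runs between the two parts, so G is the complete bipartite graph K_{4,5}. Automorphisms preserve the bipartition setwise (since the parts differ in size) and act as S_5 × S_4 within it; |Aut| = 2880.

S_5 × S_4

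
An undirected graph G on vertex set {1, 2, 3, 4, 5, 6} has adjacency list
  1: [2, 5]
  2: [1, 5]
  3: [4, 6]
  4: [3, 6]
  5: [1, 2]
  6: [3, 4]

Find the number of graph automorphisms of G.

G has two connected components, {1, 2, 5} and {3, 4, 6}; each is 2-regular, so G = C_3 ⊔ C_3. Aut of a disjoint union of two copies of C_3 is the wreath product D_3 ≀ Z_2, of order 2·6² = 72.

72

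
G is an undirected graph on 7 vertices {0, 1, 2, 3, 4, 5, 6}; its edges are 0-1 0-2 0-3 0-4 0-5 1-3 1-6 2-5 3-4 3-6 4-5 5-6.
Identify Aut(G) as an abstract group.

{e}

Degrees alone do not determine every vertex (e.g. 1 and 4 both have degree 3), but their neighbour-degree multisets differ: N(1) has degrees [3, 4, 5] while N(4) has degrees [4, 4, 5]. Repeating this refinement separates all vertices, so the only automorphism is the identity.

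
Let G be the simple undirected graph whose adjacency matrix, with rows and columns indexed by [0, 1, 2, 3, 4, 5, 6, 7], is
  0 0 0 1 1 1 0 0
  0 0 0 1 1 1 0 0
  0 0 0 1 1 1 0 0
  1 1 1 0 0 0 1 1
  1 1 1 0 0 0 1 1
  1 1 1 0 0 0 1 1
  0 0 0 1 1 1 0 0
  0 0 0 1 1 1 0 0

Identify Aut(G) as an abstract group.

S_3 × S_5

The vertices split by degree into {3, 4, 5} (degree 5) and {0, 1, 2, 6, 7} (degree 3); every edge runs between the two parts, so G is the complete bipartite graph K_{3,5}. Automorphisms preserve the bipartition setwise (since the parts differ in size) and act as S_3 × S_5 within it; |Aut| = 720.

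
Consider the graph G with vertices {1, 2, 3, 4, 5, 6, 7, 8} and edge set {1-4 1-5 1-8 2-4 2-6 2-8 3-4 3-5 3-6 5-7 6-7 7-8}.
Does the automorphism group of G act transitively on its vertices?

G is 3-regular and bipartite on 2^3 = 8 vertices with girth 4; it is the hypercube graph Q_3. Aut(Q_3) consists of the signed permutations of the 3 coordinate axes: 3! permutations times 2^3 sign flips, so |Aut| = 2^3·3! = 48. Under this action every vertex can be carried to every other, so G is vertex-transitive.

Yes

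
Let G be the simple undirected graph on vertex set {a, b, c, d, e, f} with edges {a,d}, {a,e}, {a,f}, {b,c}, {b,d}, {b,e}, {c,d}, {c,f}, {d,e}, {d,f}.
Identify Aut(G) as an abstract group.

the dihedral group of order 10

Vertex d is the unique vertex of degree 5; the remaining 5 vertices each have degree 3 and induce a cycle, so G is the wheel on 6 vertices with hub d. With the hub fixed, the remaining symmetry is that of the rim cycle C_5, giving the dihedral group D_5.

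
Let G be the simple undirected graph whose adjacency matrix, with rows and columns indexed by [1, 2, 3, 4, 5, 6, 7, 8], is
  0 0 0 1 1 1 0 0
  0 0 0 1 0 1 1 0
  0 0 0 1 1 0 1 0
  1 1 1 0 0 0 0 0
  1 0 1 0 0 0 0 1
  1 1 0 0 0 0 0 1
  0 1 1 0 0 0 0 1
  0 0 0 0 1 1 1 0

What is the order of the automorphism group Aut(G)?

G is 3-regular and bipartite on 2^3 = 8 vertices with girth 4; it is the hypercube graph Q_3. The symmetry group of the 3-cube is the hyperoctahedral group B_3 = Z_2 ≀ S_3, of order 2^3·3! = 48.

48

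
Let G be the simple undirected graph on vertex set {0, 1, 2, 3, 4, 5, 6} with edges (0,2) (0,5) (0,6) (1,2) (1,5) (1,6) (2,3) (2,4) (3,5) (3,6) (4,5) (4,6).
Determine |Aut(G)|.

The vertices split by degree into {2, 5, 6} (degree 4) and {0, 1, 3, 4} (degree 3); every edge runs between the two parts, so G is the complete bipartite graph K_{3,4}. Automorphisms preserve the bipartition setwise (since the parts differ in size) and act as S_4 × S_3 within it; |Aut| = 144.

144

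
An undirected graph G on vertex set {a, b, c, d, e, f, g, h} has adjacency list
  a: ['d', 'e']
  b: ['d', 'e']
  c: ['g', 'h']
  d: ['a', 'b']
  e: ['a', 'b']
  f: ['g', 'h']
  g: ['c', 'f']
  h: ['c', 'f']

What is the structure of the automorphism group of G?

(D_4 × D_4) ⋊ Z_2

G has two connected components, {c, f, g, h} and {a, b, d, e}; each is 2-regular, so G = C_4 ⊔ C_4. Aut of a disjoint union of two copies of C_4 is the wreath product D_4 ≀ Z_2, of order 2·8² = 128.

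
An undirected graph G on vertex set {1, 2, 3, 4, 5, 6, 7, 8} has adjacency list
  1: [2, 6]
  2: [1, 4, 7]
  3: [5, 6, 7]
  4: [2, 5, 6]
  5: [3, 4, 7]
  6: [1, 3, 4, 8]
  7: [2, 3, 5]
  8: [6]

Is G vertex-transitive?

No

Vertex 1 is the only vertex of degree 2, so every automorphism fixes it; G is not vertex-transitive.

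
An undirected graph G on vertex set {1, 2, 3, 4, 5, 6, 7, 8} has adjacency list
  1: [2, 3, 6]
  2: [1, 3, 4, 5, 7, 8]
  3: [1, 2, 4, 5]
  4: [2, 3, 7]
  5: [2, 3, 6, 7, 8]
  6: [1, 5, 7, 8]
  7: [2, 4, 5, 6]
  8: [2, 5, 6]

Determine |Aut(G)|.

The degree sequence is [3, 6, 4, 3, 5, 4, 4, 3]. Checking the degree-preserving permutations of the vertex set shows that none except the identity preserves every edge, so Aut(G) is trivial.

1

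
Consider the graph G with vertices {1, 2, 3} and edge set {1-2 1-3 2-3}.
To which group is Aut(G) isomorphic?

Every vertex has degree 2, so G is the complete graph K_3. Every bijection on the vertex set is an automorphism of K_3; hence Aut(K_3) ≅ S_3, order 6.

S_3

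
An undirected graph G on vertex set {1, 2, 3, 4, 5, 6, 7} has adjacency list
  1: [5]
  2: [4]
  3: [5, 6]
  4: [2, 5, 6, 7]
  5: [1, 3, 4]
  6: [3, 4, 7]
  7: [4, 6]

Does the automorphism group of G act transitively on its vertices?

No

Vertex 4 is the only vertex of degree 4, so every automorphism fixes it; G is not vertex-transitive.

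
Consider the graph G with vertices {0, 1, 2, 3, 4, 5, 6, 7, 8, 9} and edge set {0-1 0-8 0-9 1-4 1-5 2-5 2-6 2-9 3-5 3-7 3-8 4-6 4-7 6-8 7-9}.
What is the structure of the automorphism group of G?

G is 3-regular on 10 vertices with no triangles and no 4-cycles (girth 5): this is the Petersen graph. Viewing the Petersen graph as the Kneser graph K(5,2) — vertices are 2-subsets of {1,…,5}, edges join disjoint pairs — its automorphisms are exactly the permutations of the 5-element set, so Aut ≅ S_5 of order 120.

the symmetric group S_5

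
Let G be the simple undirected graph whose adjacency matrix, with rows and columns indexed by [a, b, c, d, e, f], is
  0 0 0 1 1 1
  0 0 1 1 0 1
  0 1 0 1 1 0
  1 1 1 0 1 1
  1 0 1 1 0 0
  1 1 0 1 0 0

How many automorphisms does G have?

10

Vertex d is the unique vertex of degree 5; the remaining 5 vertices each have degree 3 and induce a cycle, so G is the wheel on 6 vertices with hub d. With the hub fixed, the remaining symmetry is that of the rim cycle C_5, giving the dihedral group D_5.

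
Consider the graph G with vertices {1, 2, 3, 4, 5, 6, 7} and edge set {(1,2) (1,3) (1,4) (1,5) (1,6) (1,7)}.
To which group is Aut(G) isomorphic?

the symmetric group on 6 letters

Vertex 1 has degree 6 and every other vertex has degree 1, so G is the star K_{1,6} with centre 1. Any automorphism fixes the centre and permutes the 6 leaves freely, so Aut(G) ≅ S_6 of order 6! = 720.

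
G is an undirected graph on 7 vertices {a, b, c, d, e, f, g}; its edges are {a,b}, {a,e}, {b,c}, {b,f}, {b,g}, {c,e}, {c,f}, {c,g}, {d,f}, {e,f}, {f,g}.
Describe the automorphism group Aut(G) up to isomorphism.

1

Degrees alone do not determine every vertex (e.g. b and c both have degree 4), but their neighbour-degree multisets differ: N(b) has degrees [2, 3, 4, 5] while N(c) has degrees [3, 3, 4, 5]. Repeating this refinement separates all vertices, so the only automorphism is the identity.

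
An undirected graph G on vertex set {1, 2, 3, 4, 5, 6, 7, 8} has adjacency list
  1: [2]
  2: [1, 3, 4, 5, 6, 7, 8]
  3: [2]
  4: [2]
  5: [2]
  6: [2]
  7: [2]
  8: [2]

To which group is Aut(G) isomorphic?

S_7

Vertex 2 has degree 7 and every other vertex has degree 1, so G is the star K_{1,7} with centre 2. The 7 leaves are pairwise interchangeable while the centre is fixed, giving Aut(G) = S_7.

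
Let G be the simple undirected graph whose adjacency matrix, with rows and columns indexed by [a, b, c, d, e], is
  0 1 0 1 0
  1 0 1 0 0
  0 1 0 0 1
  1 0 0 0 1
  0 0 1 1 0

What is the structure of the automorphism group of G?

G is 2-regular and connected on 5 vertices, i.e. the cycle C_5. The automorphisms of the 5-cycle are exactly the symmetries of a regular 5-gon: the dihedral group D_5, |D_5| = 10.

D_5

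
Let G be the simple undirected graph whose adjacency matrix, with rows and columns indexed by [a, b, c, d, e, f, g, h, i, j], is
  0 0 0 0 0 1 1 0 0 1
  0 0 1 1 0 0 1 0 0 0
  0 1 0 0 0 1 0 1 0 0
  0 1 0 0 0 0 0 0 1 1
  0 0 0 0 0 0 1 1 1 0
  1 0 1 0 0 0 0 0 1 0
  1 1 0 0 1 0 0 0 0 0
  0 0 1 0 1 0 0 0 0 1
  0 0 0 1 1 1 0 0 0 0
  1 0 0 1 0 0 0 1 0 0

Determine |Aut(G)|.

120

G is 3-regular on 10 vertices with no triangles and no 4-cycles (girth 5): this is the Petersen graph. Viewing the Petersen graph as the Kneser graph K(5,2) — vertices are 2-subsets of {1,…,5}, edges join disjoint pairs — its automorphisms are exactly the permutations of the 5-element set, so Aut ≅ S_5 of order 120.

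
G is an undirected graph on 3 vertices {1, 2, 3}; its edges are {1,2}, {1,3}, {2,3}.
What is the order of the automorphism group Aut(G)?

Every vertex has degree 2, so G is the complete graph K_3. Any permutation of the 3 vertices preserves K_3, so Aut(K_3) = S_3 of order 3! = 6.

6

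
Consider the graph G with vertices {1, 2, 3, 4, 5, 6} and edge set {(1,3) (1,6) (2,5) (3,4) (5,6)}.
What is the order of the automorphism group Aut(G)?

The degree sequence is [2, 1, 2, 1, 2, 2]; the two degree-1 vertices 2 and 4 are the ends of a path, so G = P_6. The only nontrivial automorphism of a path is the end-to-end reflection, so Aut(G) ≅ Z_2.

2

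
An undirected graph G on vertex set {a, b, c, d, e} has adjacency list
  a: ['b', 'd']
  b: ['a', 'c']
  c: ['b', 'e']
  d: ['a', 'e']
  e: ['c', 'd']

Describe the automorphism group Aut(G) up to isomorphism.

G is 2-regular and connected on 5 vertices, i.e. the cycle C_5. C_5 has 5 rotations and 5 reflections, so Aut(C_5) ≅ D_5 of order 10.

D_5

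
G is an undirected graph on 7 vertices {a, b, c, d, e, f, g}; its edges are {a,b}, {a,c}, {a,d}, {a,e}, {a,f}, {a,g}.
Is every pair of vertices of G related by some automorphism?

No

Vertex a is the only vertex of degree 6, so every automorphism fixes it; G is not vertex-transitive.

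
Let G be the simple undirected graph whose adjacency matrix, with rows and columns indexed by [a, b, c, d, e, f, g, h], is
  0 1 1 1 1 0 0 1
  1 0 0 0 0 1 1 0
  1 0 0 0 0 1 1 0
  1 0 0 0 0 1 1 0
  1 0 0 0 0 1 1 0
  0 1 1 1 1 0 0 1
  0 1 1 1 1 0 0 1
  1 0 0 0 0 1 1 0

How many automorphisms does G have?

The vertices split by degree into {a, f, g} (degree 5) and {b, c, d, e, h} (degree 3); every edge runs between the two parts, so G is the complete bipartite graph K_{3,5}. The parts have unequal sizes, so no automorphism swaps them; each part is permuted independently, giving S_5 × S_3 of order 5!·3! = 720.

720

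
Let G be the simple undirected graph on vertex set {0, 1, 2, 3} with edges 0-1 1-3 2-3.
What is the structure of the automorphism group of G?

C_2

The degree sequence is [1, 2, 1, 2]; the two degree-1 vertices 0 and 2 are the ends of a path, so G = P_4. A path has exactly one nontrivial symmetry — reversal — giving Aut(G) of order 2.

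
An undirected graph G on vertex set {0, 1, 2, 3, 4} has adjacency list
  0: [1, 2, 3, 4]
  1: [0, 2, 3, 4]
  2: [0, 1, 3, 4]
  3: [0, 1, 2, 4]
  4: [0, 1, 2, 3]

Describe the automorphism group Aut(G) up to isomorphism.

S_5

All 5 vertices are pairwise adjacent: G = K_5. Every bijection on the vertex set is an automorphism of K_5; hence Aut(K_5) ≅ S_5, order 120.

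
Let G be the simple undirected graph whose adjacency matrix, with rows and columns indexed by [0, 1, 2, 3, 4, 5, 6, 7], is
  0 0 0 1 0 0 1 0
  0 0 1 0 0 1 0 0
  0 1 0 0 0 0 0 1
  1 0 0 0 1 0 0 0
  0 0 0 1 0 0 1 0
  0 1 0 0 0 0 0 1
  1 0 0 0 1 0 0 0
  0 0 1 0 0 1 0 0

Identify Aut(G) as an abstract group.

D_4 ≀ Z_2

G has two connected components, {0, 3, 4, 6} and {1, 2, 5, 7}; each is 2-regular, so G = C_4 ⊔ C_4. With two isomorphic components, Aut(G) = Aut(C_4) ≀ S_2 = (D_4 × D_4) ⋊ Z_2: permute each cycle by D_4, then optionally swap the two cycles. Order 2·(2·4)² = 128.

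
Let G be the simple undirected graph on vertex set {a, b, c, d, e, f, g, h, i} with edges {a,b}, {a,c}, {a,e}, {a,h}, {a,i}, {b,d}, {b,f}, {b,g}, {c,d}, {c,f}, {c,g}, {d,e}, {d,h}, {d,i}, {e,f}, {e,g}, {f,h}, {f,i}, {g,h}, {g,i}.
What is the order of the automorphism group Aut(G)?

The vertices split by degree into {a, d, f, g} (degree 5) and {b, c, e, h, i} (degree 4); every edge runs between the two parts, so G is the complete bipartite graph K_{4,5}. The parts have unequal sizes, so no automorphism swaps them; each part is permuted independently, giving S_4 × S_5 of order 4!·5! = 2880.

2880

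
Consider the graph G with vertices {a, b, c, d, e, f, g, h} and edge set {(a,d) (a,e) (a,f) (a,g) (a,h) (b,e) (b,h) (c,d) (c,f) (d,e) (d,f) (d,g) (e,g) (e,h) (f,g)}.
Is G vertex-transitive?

Vertex h is the only vertex of degree 3, so every automorphism fixes it; G is not vertex-transitive.

No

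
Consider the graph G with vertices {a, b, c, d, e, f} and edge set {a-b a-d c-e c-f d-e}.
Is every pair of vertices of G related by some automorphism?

Automorphisms preserve degree, but G has vertices of degree 1 and vertices of degree 2; no automorphism maps one to the other, so G is not vertex-transitive.

No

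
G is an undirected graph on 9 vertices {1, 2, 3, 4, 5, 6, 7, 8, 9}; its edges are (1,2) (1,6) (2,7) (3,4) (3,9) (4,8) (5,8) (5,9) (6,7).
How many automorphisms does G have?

G has two connected components, {3, 4, 5, 8, 9} and {1, 2, 6, 7}; each is 2-regular, so G = C_5 ⊔ C_4. The components are non-isomorphic (different sizes), so Aut(G) = Aut(C_5) × Aut(C_4) = D_5 × D_4 of order 10·8 = 80.

80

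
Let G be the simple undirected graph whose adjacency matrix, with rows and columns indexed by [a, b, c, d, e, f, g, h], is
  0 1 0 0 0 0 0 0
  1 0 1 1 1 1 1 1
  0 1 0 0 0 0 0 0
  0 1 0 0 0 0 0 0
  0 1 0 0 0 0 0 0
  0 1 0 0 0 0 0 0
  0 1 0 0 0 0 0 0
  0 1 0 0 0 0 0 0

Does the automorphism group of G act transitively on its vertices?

Vertex b is the only vertex of degree 7, so every automorphism fixes it; G is not vertex-transitive.

No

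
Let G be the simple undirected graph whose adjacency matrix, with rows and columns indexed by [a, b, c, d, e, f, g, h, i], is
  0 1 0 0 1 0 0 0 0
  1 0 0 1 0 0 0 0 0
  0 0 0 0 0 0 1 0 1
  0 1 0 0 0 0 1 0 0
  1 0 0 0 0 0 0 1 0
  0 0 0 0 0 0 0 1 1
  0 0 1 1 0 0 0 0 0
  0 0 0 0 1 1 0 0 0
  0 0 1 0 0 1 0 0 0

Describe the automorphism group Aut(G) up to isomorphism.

D_9

G is 2-regular and connected on 9 vertices, i.e. the cycle C_9. C_9 has 9 rotations and 9 reflections, so Aut(C_9) ≅ D_9 of order 18.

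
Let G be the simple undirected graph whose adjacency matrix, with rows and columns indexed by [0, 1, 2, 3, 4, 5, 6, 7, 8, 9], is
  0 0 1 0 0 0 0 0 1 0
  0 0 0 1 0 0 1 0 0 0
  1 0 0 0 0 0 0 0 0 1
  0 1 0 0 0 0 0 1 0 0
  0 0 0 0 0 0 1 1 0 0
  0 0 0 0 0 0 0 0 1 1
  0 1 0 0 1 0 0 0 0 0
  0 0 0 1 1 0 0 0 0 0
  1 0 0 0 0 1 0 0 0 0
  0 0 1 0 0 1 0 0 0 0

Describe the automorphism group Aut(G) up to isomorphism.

D_5 ≀ Z_2

G has two connected components, {1, 3, 4, 6, 7} and {0, 2, 5, 8, 9}; each is 2-regular, so G = C_5 ⊔ C_5. With two isomorphic components, Aut(G) = Aut(C_5) ≀ S_2 = (D_5 × D_5) ⋊ Z_2: permute each cycle by D_5, then optionally swap the two cycles. Order 2·(2·5)² = 200.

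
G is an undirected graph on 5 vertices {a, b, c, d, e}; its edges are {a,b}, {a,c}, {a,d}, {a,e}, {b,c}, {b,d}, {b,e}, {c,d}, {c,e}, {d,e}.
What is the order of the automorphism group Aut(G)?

All 5 vertices are pairwise adjacent: G = K_5. Any permutation of the 5 vertices preserves K_5, so Aut(K_5) = S_5 of order 5! = 120.

120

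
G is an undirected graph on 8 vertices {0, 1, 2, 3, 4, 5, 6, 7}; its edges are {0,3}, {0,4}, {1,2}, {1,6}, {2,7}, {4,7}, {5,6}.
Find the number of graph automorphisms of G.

2

The degree sequence is [2, 2, 2, 1, 2, 1, 2, 2]; the two degree-1 vertices 3 and 5 are the ends of a path, so G = P_8. A path has exactly one nontrivial symmetry — reversal — giving Aut(G) of order 2.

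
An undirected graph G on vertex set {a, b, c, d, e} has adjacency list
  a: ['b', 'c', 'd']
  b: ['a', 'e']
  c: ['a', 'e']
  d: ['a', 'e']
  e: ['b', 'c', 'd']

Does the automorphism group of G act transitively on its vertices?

Automorphisms preserve degree, but G has vertices of degree 2 and vertices of degree 3; no automorphism maps one to the other, so G is not vertex-transitive.

No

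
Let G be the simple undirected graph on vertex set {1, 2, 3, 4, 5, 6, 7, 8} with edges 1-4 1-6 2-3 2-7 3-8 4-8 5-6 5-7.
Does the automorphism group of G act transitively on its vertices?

G is 2-regular and connected on 8 vertices, i.e. the cycle C_8. C_8 has 8 rotations and 8 reflections, so Aut(C_8) ≅ D_8 of order 16. Under this action every vertex can be carried to every other, so G is vertex-transitive.

Yes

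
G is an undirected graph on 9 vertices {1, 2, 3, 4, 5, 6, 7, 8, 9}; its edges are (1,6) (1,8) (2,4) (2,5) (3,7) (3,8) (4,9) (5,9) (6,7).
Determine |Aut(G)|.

G has two connected components, {1, 3, 6, 7, 8} and {2, 4, 5, 9}; each is 2-regular, so G = C_5 ⊔ C_4. The components are non-isomorphic (different sizes), so Aut(G) = Aut(C_5) × Aut(C_4) = D_5 × D_4 of order 10·8 = 80.

80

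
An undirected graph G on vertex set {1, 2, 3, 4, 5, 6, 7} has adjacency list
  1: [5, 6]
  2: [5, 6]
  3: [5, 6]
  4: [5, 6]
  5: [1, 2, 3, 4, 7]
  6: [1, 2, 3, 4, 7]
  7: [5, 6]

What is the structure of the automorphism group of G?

The vertices split by degree into {5, 6} (degree 5) and {1, 2, 3, 4, 7} (degree 2); every edge runs between the two parts, so G is the complete bipartite graph K_{2,5}. Automorphisms preserve the bipartition setwise (since the parts differ in size) and act as S_2 × S_5 within it; |Aut| = 240.

S_2 × S_5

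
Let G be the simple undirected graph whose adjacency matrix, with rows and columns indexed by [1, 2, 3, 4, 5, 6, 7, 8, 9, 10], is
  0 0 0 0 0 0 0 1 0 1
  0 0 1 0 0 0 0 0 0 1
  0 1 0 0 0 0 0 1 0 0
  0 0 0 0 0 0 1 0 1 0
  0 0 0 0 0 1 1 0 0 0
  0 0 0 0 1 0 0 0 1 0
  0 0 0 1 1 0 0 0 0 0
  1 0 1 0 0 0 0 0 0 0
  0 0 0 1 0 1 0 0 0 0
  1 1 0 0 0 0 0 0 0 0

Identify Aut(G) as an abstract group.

D_5 ≀ Z_2

G has two connected components, {1, 2, 3, 8, 10} and {4, 5, 6, 7, 9}; each is 2-regular, so G = C_5 ⊔ C_5. With two isomorphic components, Aut(G) = Aut(C_5) ≀ S_2 = (D_5 × D_5) ⋊ Z_2: permute each cycle by D_5, then optionally swap the two cycles. Order 2·(2·5)² = 200.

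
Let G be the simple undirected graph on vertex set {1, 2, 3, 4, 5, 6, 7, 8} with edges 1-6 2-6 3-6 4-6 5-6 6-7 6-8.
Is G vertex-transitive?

Vertex 6 is the only vertex of degree 7, so every automorphism fixes it; G is not vertex-transitive.

No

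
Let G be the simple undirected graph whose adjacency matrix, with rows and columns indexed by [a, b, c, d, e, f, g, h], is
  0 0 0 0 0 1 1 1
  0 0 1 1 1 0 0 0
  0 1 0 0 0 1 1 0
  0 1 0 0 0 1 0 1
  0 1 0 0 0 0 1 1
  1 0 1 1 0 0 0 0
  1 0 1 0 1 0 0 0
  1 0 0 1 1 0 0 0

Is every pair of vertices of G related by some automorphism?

G is 3-regular and bipartite on 2^3 = 8 vertices with girth 4; it is the hypercube graph Q_3. The symmetry group of the 3-cube is the hyperoctahedral group B_3 = Z_2 ≀ S_3, of order 2^3·3! = 48. Under this action every vertex can be carried to every other, so G is vertex-transitive.

Yes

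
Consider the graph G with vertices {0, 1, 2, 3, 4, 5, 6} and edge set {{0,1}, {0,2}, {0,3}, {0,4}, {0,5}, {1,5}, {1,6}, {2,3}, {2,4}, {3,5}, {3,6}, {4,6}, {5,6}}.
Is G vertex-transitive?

Vertex 0 is the only vertex of degree 5, so every automorphism fixes it; G is not vertex-transitive.

No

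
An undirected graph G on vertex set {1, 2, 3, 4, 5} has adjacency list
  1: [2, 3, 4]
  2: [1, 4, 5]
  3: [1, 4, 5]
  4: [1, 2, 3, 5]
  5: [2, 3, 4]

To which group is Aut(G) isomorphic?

Vertex 4 is the unique vertex of degree 4; the remaining 4 vertices each have degree 3 and induce a cycle, so G is the wheel on 5 vertices with hub 4. With the hub fixed, the remaining symmetry is that of the rim cycle C_4, giving the dihedral group D_4.

the dihedral group of order 8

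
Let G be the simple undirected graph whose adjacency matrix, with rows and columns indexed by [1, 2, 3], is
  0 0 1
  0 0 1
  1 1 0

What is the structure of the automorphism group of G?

C_2

The degree sequence is [1, 1, 2]; the two degree-1 vertices 1 and 2 are the ends of a path, so G = P_3. A path has exactly one nontrivial symmetry — reversal — giving Aut(G) of order 2.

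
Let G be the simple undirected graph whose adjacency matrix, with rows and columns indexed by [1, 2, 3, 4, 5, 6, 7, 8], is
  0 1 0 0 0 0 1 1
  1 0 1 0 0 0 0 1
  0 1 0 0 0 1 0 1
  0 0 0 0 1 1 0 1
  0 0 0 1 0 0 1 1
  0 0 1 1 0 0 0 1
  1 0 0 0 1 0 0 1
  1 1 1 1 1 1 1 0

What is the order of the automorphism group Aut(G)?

Vertex 8 is the unique vertex of degree 7; the remaining 7 vertices each have degree 3 and induce a cycle, so G is the wheel on 8 vertices with hub 8. Every automorphism fixes the hub and acts on the rim 7-cycle, so Aut(G) ≅ Aut(C_7) = D_7 of order 14.

14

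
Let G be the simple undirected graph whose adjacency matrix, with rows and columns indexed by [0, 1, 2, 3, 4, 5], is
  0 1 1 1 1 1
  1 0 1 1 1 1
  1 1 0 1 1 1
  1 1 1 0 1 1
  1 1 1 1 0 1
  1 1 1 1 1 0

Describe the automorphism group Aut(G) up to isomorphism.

All 6 vertices are pairwise adjacent: G = K_6. Any permutation of the 6 vertices preserves K_6, so Aut(K_6) = S_6 of order 6! = 720.

S_6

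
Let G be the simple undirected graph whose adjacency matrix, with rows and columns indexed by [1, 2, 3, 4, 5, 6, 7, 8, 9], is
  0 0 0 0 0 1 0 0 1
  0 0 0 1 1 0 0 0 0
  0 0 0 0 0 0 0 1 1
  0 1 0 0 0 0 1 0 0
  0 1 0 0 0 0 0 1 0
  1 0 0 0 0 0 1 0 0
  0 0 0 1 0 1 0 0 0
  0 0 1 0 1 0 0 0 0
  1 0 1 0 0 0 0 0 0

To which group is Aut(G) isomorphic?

the dihedral group of order 18

Every vertex has degree 2 and the graph is connected, so G is the 9-cycle C_9. C_9 has 9 rotations and 9 reflections, so Aut(C_9) ≅ D_9 of order 18.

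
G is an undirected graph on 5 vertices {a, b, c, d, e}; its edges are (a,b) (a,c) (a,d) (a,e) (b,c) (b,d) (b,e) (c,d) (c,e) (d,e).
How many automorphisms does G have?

120

Every vertex has degree 4, so G is the complete graph K_5. Every bijection on the vertex set is an automorphism of K_5; hence Aut(K_5) ≅ S_5, order 120.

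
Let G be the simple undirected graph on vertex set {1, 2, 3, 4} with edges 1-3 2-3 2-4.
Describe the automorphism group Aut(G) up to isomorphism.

The degree sequence is [1, 2, 2, 1]; the two degree-1 vertices 1 and 4 are the ends of a path, so G = P_4. A path has exactly one nontrivial symmetry — reversal — giving Aut(G) of order 2.

C_2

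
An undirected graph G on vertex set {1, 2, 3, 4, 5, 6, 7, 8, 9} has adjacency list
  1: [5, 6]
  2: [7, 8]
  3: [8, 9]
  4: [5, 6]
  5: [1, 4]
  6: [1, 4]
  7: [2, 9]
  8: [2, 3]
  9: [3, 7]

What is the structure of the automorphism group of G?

D_4 × D_5

G has two connected components, {2, 3, 7, 8, 9} and {1, 4, 5, 6}; each is 2-regular, so G = C_5 ⊔ C_4. The components are non-isomorphic (different sizes), so Aut(G) = Aut(C_4) × Aut(C_5) = D_4 × D_5 of order 8·10 = 80.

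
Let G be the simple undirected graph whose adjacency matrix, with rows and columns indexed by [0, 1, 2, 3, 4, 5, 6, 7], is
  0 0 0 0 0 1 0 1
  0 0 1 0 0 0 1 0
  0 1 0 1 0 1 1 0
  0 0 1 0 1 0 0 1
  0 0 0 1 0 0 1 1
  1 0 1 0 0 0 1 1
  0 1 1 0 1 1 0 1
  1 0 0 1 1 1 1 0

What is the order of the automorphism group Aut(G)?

1

The degree sequence is [2, 2, 4, 3, 3, 4, 5, 5]. Checking the degree-preserving permutations of the vertex set shows that none except the identity preserves every edge, so Aut(G) is trivial.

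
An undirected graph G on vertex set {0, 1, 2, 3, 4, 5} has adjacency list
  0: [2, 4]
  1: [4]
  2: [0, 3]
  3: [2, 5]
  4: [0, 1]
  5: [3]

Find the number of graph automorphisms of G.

The degree sequence is [2, 1, 2, 2, 2, 1]; the two degree-1 vertices 1 and 5 are the ends of a path, so G = P_6. The only nontrivial automorphism of a path is the end-to-end reflection, so Aut(G) ≅ Z_2.

2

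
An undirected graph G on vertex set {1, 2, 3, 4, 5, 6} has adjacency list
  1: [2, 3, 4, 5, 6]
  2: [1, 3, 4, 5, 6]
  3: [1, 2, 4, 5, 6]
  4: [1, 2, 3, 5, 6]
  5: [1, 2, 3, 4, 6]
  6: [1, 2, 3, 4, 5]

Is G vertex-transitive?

Yes

Every vertex has degree 5, so G is the complete graph K_6. Any permutation of the 6 vertices preserves K_6, so Aut(K_6) = S_6 of order 6! = 720. This group acts transitively on the 6 vertices.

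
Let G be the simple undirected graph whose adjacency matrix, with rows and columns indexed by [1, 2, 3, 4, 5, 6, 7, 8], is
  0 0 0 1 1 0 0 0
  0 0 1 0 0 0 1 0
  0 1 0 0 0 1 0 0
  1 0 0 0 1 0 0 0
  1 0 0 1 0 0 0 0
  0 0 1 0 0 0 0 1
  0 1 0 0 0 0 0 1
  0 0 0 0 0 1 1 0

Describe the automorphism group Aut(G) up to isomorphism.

D_5 × D_3

G has two connected components, {2, 3, 6, 7, 8} and {1, 4, 5}; each is 2-regular, so G = C_5 ⊔ C_3. The components are non-isomorphic (different sizes), so Aut(G) = Aut(C_5) × Aut(C_3) = D_5 × D_3 of order 10·6 = 60.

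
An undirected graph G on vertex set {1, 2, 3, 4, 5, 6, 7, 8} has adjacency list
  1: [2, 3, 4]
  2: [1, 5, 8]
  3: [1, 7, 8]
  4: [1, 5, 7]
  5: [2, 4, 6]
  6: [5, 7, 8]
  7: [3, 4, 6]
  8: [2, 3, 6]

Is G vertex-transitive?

G is 3-regular and bipartite on 2^3 = 8 vertices with girth 4; it is the hypercube graph Q_3. The symmetry group of the 3-cube is the hyperoctahedral group B_3 = Z_2 ≀ S_3, of order 2^3·3! = 48. Under this action every vertex can be carried to every other, so G is vertex-transitive.

Yes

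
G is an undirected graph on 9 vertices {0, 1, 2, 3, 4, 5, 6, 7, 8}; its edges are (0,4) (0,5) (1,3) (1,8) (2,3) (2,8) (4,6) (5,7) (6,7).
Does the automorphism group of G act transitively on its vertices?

G has two connected components, {0, 4, 5, 6, 7} and {1, 2, 3, 8}; each is 2-regular, so G = C_5 ⊔ C_4. The orbit of 0 under Aut(G) is {0, 4, 5, 6, 7}, which does not contain 1, so G is not vertex-transitive.

No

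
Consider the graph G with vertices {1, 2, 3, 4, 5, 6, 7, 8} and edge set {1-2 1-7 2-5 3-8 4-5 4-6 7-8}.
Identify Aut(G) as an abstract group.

The degree sequence is [2, 2, 1, 2, 2, 1, 2, 2]; the two degree-1 vertices 3 and 6 are the ends of a path, so G = P_8. A path has exactly one nontrivial symmetry — reversal — giving Aut(G) of order 2.

the cyclic group of order 2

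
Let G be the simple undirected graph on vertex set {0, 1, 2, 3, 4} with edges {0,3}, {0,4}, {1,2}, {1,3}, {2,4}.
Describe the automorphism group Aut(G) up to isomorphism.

D_5

Every vertex has degree 2 and the graph is connected, so G is the 5-cycle C_5. The automorphisms of the 5-cycle are exactly the symmetries of a regular 5-gon: the dihedral group D_5, |D_5| = 10.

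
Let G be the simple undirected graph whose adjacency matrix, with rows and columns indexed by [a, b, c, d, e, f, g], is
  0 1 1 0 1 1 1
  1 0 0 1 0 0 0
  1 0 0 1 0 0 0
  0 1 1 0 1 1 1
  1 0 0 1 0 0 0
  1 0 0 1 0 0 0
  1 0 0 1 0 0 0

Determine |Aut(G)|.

The vertices split by degree into {a, d} (degree 5) and {b, c, e, f, g} (degree 2); every edge runs between the two parts, so G is the complete bipartite graph K_{2,5}. Automorphisms preserve the bipartition setwise (since the parts differ in size) and act as S_2 × S_5 within it; |Aut| = 240.

240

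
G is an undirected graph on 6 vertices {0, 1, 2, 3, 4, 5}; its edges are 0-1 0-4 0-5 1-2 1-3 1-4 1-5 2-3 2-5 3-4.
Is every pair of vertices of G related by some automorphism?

No

Vertex 1 is the only vertex of degree 5, so every automorphism fixes it; G is not vertex-transitive.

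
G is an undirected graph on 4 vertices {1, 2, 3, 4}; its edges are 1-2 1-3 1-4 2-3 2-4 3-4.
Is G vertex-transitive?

All 4 vertices are pairwise adjacent: G = K_4. Every bijection on the vertex set is an automorphism of K_4; hence Aut(K_4) ≅ S_4, order 24. Under this action every vertex can be carried to every other, so G is vertex-transitive.

Yes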